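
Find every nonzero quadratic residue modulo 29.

Square k = 1,…,14 (k and 29−k give the same square):
1²=1, 2²=4, 3²=9, 4²=16, 5²=25, 6²≡7, 7²≡20, 8²≡6, 9²≡23, 10²≡13, 11²≡5, 12²≡28, 13²≡24, 14²≡22 (mod 29).
So the quadratic residues mod 29 are {1, 4, 5, 6, 7, 9, 13, 16, 20, 22, 23, 24, 25, 28}.

1 4 5 6 7 9 13 16 20 22 23 24 25 28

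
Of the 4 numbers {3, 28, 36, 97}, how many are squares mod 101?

2

(3/101) = -1 → non-residue.
(28/101) = -1 → non-residue.
(36/101) = +1 → QR.
(97/101) = +1 → QR.
Total quadratic residues among the 4: 2.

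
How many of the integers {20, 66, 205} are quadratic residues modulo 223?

(20/223) = -1 → non-residue.
(66/223) = +1 → QR.
(205/223) = -1 → non-residue.
Total quadratic residues among the 3: 1.

1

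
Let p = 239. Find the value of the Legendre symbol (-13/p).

1

First reduce: -13 ≡ 226 (mod 239).
Pull out 2: since 239 ≡ 7 (mod 8), (2/239) = +1.
Reciprocity: 113 ≡ 1 and 239 ≡ 3 (mod 4), so (113/239) = +(239/113).
Reduce top mod 113: now compute (13/113).
Reciprocity: 13 ≡ 1 and 113 ≡ 1 (mod 4), so (13/113) = +(113/13).
Reduce top mod 13: now compute (9/13).
Reciprocity: 9 ≡ 1 and 13 ≡ 1 (mod 4), so (9/13) = +(13/9).
Reduce top mod 9: now compute (4/9).
Pull out 2^2: since 9 ≡ 1 (mod 8), (2/9) = +1, so (2/9)^2 = +1.
Reached (1/9) = 1. Collecting the sign flips along the way, the symbol is +1.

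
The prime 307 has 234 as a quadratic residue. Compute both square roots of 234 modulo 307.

Since 307 ≡ 3 (mod 4), a square root of 234 is 234^((307+1)/4) = 234^77 mod 307.
Repeated squaring: 234^2≡110, 234^4≡127, 234^8≡165, 234^16≡209, 234^32≡87, 234^64≡201 (mod 307).
234^77 = 234^(64+8+4+1) ≡ 65 (mod 307).
Check: 65² = 4225 ≡ 234 (mod 307). The two roots are 65 and 242.

65, 242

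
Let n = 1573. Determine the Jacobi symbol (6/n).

Pull out 2: since 1573 ≡ 5 (mod 8), (2/1573) = -1.
Reciprocity: 3 ≡ 3 and 1573 ≡ 1 (mod 4), so (3/1573) = +(1573/3).
Reduce top mod 3: now compute (1/3).
Reached (1/3) = 1. Collecting the sign flips along the way, the symbol is -1.

-1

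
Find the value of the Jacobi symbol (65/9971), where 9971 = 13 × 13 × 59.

0

Reciprocity: 65 ≡ 1 and 9971 ≡ 3 (mod 4), so (65/9971) = +(9971/65).
Reduce top mod 65: now compute (26/65).
Pull out 2: since 65 ≡ 1 (mod 8), (2/65) = +1.
Reciprocity: 13 ≡ 1 and 65 ≡ 1 (mod 4), so (13/65) = +(65/13).
Reduce top mod 13: now compute (0/13).
Top reduces to 0: gcd > 1, so the symbol is 0.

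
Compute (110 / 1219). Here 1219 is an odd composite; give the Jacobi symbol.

1

Pull out 2: since 1219 ≡ 3 (mod 8), (2/1219) = -1.
Reciprocity: 55 ≡ 3 and 1219 ≡ 3 (mod 4), so (55/1219) = −(1219/55).
Reduce top mod 55: now compute (9/55).
Reciprocity: 9 ≡ 1 and 55 ≡ 3 (mod 4), so (9/55) = +(55/9).
Reduce top mod 9: now compute (1/9).
Reached (1/9) = 1. Collecting the sign flips along the way, the symbol is +1.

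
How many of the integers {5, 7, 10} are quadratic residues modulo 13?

(5/13) = -1 → non-residue.
(7/13) = -1 → non-residue.
(10/13) = +1 → QR.
Total quadratic residues among the 3: 1.

1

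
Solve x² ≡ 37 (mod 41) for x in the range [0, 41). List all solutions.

41 ≡ 1 (mod 4), so we find a root by search.
Trying successive values, 18² = 324 ≡ 37 (mod 41). The other root is 41 − 18 = 23.

18, 23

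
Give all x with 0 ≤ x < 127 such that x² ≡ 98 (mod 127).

Since 127 ≡ 3 (mod 4), a square root of 98 is 98^((127+1)/4) = 98^32 mod 127.
Repeated squaring: 98^2≡79, 98^4≡18, 98^8≡70, 98^16≡74, 98^32≡15 (mod 127).
98^32 = 98^(32) ≡ 15 (mod 127).
Check: 15² = 225 ≡ 98 (mod 127). The two roots are 15 and 112.

15, 112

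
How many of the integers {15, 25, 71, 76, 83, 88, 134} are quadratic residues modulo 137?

(15/137) = +1 → QR.
(25/137) = +1 → QR.
(71/137) = -1 → non-residue.
(76/137) = +1 → QR.
(83/137) = -1 → non-residue.
(88/137) = +1 → QR.
(134/137) = -1 → non-residue.
Total quadratic residues among the 7: 4.

4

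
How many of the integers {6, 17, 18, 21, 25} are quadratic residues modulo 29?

(6/29) = +1 → QR.
(17/29) = -1 → non-residue.
(18/29) = -1 → non-residue.
(21/29) = -1 → non-residue.
(25/29) = +1 → QR.
Total quadratic residues among the 5: 2.

2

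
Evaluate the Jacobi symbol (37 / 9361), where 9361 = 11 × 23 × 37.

Reciprocity: 37 ≡ 1 and 9361 ≡ 1 (mod 4), so (37/9361) = +(9361/37).
Reduce top mod 37: now compute (0/37).
Top reduces to 0: gcd > 1, so the symbol is 0.

0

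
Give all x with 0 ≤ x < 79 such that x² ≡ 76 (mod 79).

Since 79 ≡ 3 (mod 4), a square root of 76 is 76^((79+1)/4) = 76^20 mod 79.
Repeated squaring: 76^2≡9, 76^4≡2, 76^8≡4, 76^16≡16 (mod 79).
76^20 = 76^(16+4) ≡ 32 (mod 79).
Check: 32² = 1024 ≡ 76 (mod 79). The two roots are 32 and 47.

32, 47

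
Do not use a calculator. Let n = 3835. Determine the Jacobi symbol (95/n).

0

Reciprocity: 95 ≡ 3 and 3835 ≡ 3 (mod 4), so (95/3835) = −(3835/95).
Reduce top mod 95: now compute (35/95).
Reciprocity: 35 ≡ 3 and 95 ≡ 3 (mod 4), so (35/95) = −(95/35).
Reduce top mod 35: now compute (25/35).
Reciprocity: 25 ≡ 1 and 35 ≡ 3 (mod 4), so (25/35) = +(35/25).
Reduce top mod 25: now compute (10/25).
Pull out 2: since 25 ≡ 1 (mod 8), (2/25) = +1.
Reciprocity: 5 ≡ 1 and 25 ≡ 1 (mod 4), so (5/25) = +(25/5).
Reduce top mod 5: now compute (0/5).
Top reduces to 0: gcd > 1, so the symbol is 0.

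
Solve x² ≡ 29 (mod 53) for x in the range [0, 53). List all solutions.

20, 33

53 ≡ 1 (mod 4), so we find a root by search.
Trying successive values, 20² = 400 ≡ 29 (mod 53). The other root is 53 − 20 = 33.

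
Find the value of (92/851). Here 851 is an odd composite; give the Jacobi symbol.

Pull out 2^2: since 851 ≡ 3 (mod 8), (2/851) = -1, so (2/851)^2 = +1.
Reciprocity: 23 ≡ 3 and 851 ≡ 3 (mod 4), so (23/851) = −(851/23).
Reduce top mod 23: now compute (0/23).
Top reduces to 0: gcd > 1, so the symbol is 0.

0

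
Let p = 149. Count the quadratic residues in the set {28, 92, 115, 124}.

2

(28/149) = +1 → QR.
(92/149) = -1 → non-residue.
(115/149) = -1 → non-residue.
(124/149) = +1 → QR.
Total quadratic residues among the 4: 2.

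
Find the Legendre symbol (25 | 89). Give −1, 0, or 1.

1

Euler's criterion: (25/89) ≡ 25^44 (mod 89).
25^2 ≡ 2 (mod 89)
25^4 ≡ 4 (mod 89)
25^8 ≡ 16 (mod 89)
25^16 ≡ 78 (mod 89)
25^32 ≡ 32 (mod 89)
25^44 = 25^(32+8+4) ≡ 1 (mod 89).
Result is 1, so (25/89) = 1.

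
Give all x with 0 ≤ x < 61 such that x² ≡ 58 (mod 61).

61 ≡ 1 (mod 4), so we find a root by search.
Trying successive values, 27² = 729 ≡ 58 (mod 61). The other root is 61 − 27 = 34.

27, 34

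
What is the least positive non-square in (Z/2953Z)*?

5

(2/2953) = +1, so 2 is a residue.
(3/2953) = +1, so 3 is a residue.
(4/2953) = +1, so 4 is a residue.
(5/2953) = −1, so 5 is the smallest positive non-residue mod 2953.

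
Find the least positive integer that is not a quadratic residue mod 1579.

(2/1579) = −1, so 2 is the smallest positive non-residue mod 1579.

2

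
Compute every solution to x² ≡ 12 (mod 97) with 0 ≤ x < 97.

97 ≡ 1 (mod 4), so we find a root by search.
Trying successive values, 20² = 400 ≡ 12 (mod 97). The other root is 97 − 20 = 77.

20, 77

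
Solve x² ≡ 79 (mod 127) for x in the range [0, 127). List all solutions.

Since 127 ≡ 3 (mod 4), a square root of 79 is 79^((127+1)/4) = 79^32 mod 127.
Repeated squaring: 79^2≡18, 79^4≡70, 79^8≡74, 79^16≡15, 79^32≡98 (mod 127).
79^32 = 79^(32) ≡ 98 (mod 127).
Check: 98² = 9604 ≡ 79 (mod 127). The two roots are 29 and 98.

29, 98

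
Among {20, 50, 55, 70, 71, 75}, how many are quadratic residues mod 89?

4

(20/89) = +1 → QR.
(50/89) = +1 → QR.
(55/89) = +1 → QR.
(70/89) = -1 → non-residue.
(71/89) = +1 → QR.
(75/89) = -1 → non-residue.
Total quadratic residues among the 6: 4.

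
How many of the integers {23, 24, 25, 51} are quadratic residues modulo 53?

(23/53) = -1 → non-residue.
(24/53) = +1 → QR.
(25/53) = +1 → QR.
(51/53) = -1 → non-residue.
Total quadratic residues among the 4: 2.

2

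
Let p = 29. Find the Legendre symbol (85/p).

-1

Euler's criterion: (85/29) ≡ 27^14 (mod 29).
27^2 ≡ 4 (mod 29)
27^4 ≡ 16 (mod 29)
27^8 ≡ 24 (mod 29)
27^14 = 27^(8+4+2) ≡ 28 (mod 29).
Result is 28 ≡ −1, so (85/29) = −1.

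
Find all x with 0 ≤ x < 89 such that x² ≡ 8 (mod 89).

89 ≡ 1 (mod 4), so we find a root by search.
Trying successive values, 39² = 1521 ≡ 8 (mod 89). The other root is 89 − 39 = 50.

39, 50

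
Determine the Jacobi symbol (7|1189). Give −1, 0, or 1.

Reciprocity: 7 ≡ 3 and 1189 ≡ 1 (mod 4), so (7/1189) = +(1189/7).
Reduce top mod 7: now compute (6/7).
Pull out 2: since 7 ≡ 7 (mod 8), (2/7) = +1.
Reciprocity: 3 ≡ 3 and 7 ≡ 3 (mod 4), so (3/7) = −(7/3).
Reduce top mod 3: now compute (1/3).
Reached (1/3) = 1. Collecting the sign flips along the way, the symbol is -1.

-1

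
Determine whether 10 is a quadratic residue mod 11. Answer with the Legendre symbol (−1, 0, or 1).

Euler's criterion: (10/11) ≡ 10^5 (mod 11).
10^2 ≡ 1 (mod 11)
10^4 ≡ 1 (mod 11)
10^5 = 10^(4+1) ≡ 10 (mod 11).
Result is 10 ≡ −1, so (10/11) = −1.

-1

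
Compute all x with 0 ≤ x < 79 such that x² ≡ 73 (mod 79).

Since 79 ≡ 3 (mod 4), a square root of 73 is 73^((79+1)/4) = 73^20 mod 79.
Repeated squaring: 73^2≡36, 73^4≡32, 73^8≡76, 73^16≡9 (mod 79).
73^20 = 73^(16+4) ≡ 51 (mod 79).
Check: 51² = 2601 ≡ 73 (mod 79). The two roots are 28 and 51.

28, 51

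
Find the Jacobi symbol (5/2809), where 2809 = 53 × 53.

Reciprocity: 5 ≡ 1 and 2809 ≡ 1 (mod 4), so (5/2809) = +(2809/5).
Reduce top mod 5: now compute (4/5).
Pull out 2^2: since 5 ≡ 5 (mod 8), (2/5) = -1, so (2/5)^2 = +1.
Reached (1/5) = 1. Collecting the sign flips along the way, the symbol is +1.

1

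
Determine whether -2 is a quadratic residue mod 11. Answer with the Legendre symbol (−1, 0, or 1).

1

Euler's criterion: (-2/11) ≡ 9^5 (mod 11).
9^2 ≡ 4 (mod 11)
9^4 ≡ 5 (mod 11)
9^5 = 9^(4+1) ≡ 1 (mod 11).
Result is 1, so (-2/11) = 1.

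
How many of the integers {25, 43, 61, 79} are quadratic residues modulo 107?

3

(25/107) = +1 → QR.
(43/107) = -1 → non-residue.
(61/107) = +1 → QR.
(79/107) = +1 → QR.
Total quadratic residues among the 4: 3.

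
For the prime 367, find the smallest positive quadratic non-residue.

3

(2/367) = +1, so 2 is a residue.
(3/367) = −1, so 3 is the smallest positive non-residue mod 367.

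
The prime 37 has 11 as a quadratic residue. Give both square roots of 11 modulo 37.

14, 23

37 ≡ 1 (mod 4), so we find a root by search.
Trying successive values, 14² = 196 ≡ 11 (mod 37). The other root is 37 − 14 = 23.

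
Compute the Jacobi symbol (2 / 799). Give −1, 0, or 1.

1

Pull out 2: since 799 ≡ 7 (mod 8), (2/799) = +1.
Reached (1/799) = 1. Collecting the sign flips along the way, the symbol is +1.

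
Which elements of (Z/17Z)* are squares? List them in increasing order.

Square k = 1,…,8 (k and 17−k give the same square):
1²=1, 2²=4, 3²=9, 4²=16, 5²≡8, 6²≡2, 7²≡15, 8²≡13 (mod 17).
So the quadratic residues mod 17 are {1, 2, 4, 8, 9, 13, 15, 16}.

1,2,4,8,9,13,15,16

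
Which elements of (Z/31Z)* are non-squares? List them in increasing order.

3 6 11 12 13 15 17 21 22 23 24 26 27 29 30

Square k = 1,…,15 (k and 31−k give the same square):
1²=1, 2²=4, 3²=9, 4²=16, 5²=25, 6²≡5, 7²≡18, 8²≡2, 9²≡19, 10²≡7, 11²≡28, 12²≡20, 13²≡14, 14²≡10, 15²≡8 (mod 31).
The residues are {1, 2, 4, 5, 7, 8, 9, 10, 14, 16, 18, 19, 20, 25, 28}; the non-residues are the remaining 15 nonzero classes.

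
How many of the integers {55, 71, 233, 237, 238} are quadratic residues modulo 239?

2

(55/239) = +1 → QR.
(71/239) = +1 → QR.
(233/239) = -1 → non-residue.
(237/239) = -1 → non-residue.
(238/239) = -1 → non-residue.
Total quadratic residues among the 5: 2.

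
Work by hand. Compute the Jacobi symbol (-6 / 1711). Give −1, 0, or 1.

1

First reduce: -6 ≡ 1705 (mod 1711).
Reciprocity: 1705 ≡ 1 and 1711 ≡ 3 (mod 4), so (1705/1711) = +(1711/1705).
Reduce top mod 1705: now compute (6/1705).
Pull out 2: since 1705 ≡ 1 (mod 8), (2/1705) = +1.
Reciprocity: 3 ≡ 3 and 1705 ≡ 1 (mod 4), so (3/1705) = +(1705/3).
Reduce top mod 3: now compute (1/3).
Reached (1/3) = 1. Collecting the sign flips along the way, the symbol is +1.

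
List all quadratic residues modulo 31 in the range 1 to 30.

Square k = 1,…,15 (k and 31−k give the same square):
1²=1, 2²=4, 3²=9, 4²=16, 5²=25, 6²≡5, 7²≡18, 8²≡2, 9²≡19, 10²≡7, 11²≡28, 12²≡20, 13²≡14, 14²≡10, 15²≡8 (mod 31).
So the quadratic residues mod 31 are {1, 2, 4, 5, 7, 8, 9, 10, 14, 16, 18, 19, 20, 25, 28}.

1 2 4 5 7 8 9 10 14 16 18 19 20 25 28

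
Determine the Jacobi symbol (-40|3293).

First reduce: -40 ≡ 3253 (mod 3293).
Reciprocity: 3253 ≡ 1 and 3293 ≡ 1 (mod 4), so (3253/3293) = +(3293/3253).
Reduce top mod 3253: now compute (40/3253).
Pull out 2^3: since 3253 ≡ 5 (mod 8), (2/3253) = -1, so (2/3253)^3 = -1.
Reciprocity: 5 ≡ 1 and 3253 ≡ 1 (mod 4), so (5/3253) = +(3253/5).
Reduce top mod 5: now compute (3/5).
Reciprocity: 3 ≡ 3 and 5 ≡ 1 (mod 4), so (3/5) = +(5/3).
Reduce top mod 3: now compute (2/3).
Pull out 2: since 3 ≡ 3 (mod 8), (2/3) = -1.
Reached (1/3) = 1. Collecting the sign flips along the way, the symbol is +1.

1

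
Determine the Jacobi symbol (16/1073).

1

Pull out 2^4: since 1073 ≡ 1 (mod 8), (2/1073) = +1, so (2/1073)^4 = +1.
Reached (1/1073) = 1. Collecting the sign flips along the way, the symbol is +1.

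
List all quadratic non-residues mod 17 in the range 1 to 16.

Square k = 1,…,8 (k and 17−k give the same square):
1²=1, 2²=4, 3²=9, 4²=16, 5²≡8, 6²≡2, 7²≡15, 8²≡13 (mod 17).
The residues are {1, 2, 4, 8, 9, 13, 15, 16}; the non-residues are the remaining 8 nonzero classes.

3,5,6,7,10,11,12,14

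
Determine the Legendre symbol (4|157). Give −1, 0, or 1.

1

Euler's criterion: (4/157) ≡ 4^78 (mod 157).
4^2 ≡ 16 (mod 157)
4^4 ≡ 99 (mod 157)
4^8 ≡ 67 (mod 157)
4^16 ≡ 93 (mod 157)
4^32 ≡ 14 (mod 157)
4^64 ≡ 39 (mod 157)
4^78 = 4^(64+8+4+2) ≡ 1 (mod 157).
Result is 1, so (4/157) = 1.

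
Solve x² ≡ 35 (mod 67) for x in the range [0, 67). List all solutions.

Since 67 ≡ 3 (mod 4), a square root of 35 is 35^((67+1)/4) = 35^17 mod 67.
Repeated squaring: 35^2≡19, 35^4≡26, 35^8≡6, 35^16≡36 (mod 67).
35^17 = 35^(16+1) ≡ 54 (mod 67).
Check: 54² = 2916 ≡ 35 (mod 67). The two roots are 13 and 54.

13, 54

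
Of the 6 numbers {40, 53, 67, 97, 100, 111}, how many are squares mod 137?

(40/137) = -1 → non-residue.
(53/137) = -1 → non-residue.
(67/137) = -1 → non-residue.
(97/137) = -1 → non-residue.
(100/137) = +1 → QR.
(111/137) = -1 → non-residue.
Total quadratic residues among the 6: 1.

1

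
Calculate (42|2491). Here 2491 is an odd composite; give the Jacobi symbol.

1

Pull out 2: since 2491 ≡ 3 (mod 8), (2/2491) = -1.
Reciprocity: 21 ≡ 1 and 2491 ≡ 3 (mod 4), so (21/2491) = +(2491/21).
Reduce top mod 21: now compute (13/21).
Reciprocity: 13 ≡ 1 and 21 ≡ 1 (mod 4), so (13/21) = +(21/13).
Reduce top mod 13: now compute (8/13).
Pull out 2^3: since 13 ≡ 5 (mod 8), (2/13) = -1, so (2/13)^3 = -1.
Reached (1/13) = 1. Collecting the sign flips along the way, the symbol is +1.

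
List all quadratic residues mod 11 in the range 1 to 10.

1, 3, 4, 5, 9

Square k = 1,…,5 (k and 11−k give the same square):
1²=1, 2²=4, 3²=9, 4²≡5, 5²≡3 (mod 11).
So the quadratic residues mod 11 are {1, 3, 4, 5, 9}.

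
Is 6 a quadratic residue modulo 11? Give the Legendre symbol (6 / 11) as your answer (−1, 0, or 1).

-1

Euler's criterion: (6/11) ≡ 6^5 (mod 11).
6^2 ≡ 3 (mod 11)
6^4 ≡ 9 (mod 11)
6^5 = 6^(4+1) ≡ 10 (mod 11).
Result is 10 ≡ −1, so (6/11) = −1.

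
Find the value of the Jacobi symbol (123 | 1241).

1

Reciprocity: 123 ≡ 3 and 1241 ≡ 1 (mod 4), so (123/1241) = +(1241/123).
Reduce top mod 123: now compute (11/123).
Reciprocity: 11 ≡ 3 and 123 ≡ 3 (mod 4), so (11/123) = −(123/11).
Reduce top mod 11: now compute (2/11).
Pull out 2: since 11 ≡ 3 (mod 8), (2/11) = -1.
Reached (1/11) = 1. Collecting the sign flips along the way, the symbol is +1.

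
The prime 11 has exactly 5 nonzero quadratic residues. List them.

Square k = 1,…,5 (k and 11−k give the same square):
1²=1, 2²=4, 3²=9, 4²≡5, 5²≡3 (mod 11).
So the quadratic residues mod 11 are {1, 3, 4, 5, 9}.

1,3,4,5,9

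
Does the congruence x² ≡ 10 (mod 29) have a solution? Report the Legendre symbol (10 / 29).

Pull out 2: since 29 ≡ 5 (mod 8), (2/29) = -1.
Reciprocity: 5 ≡ 1 and 29 ≡ 1 (mod 4), so (5/29) = +(29/5).
Reduce top mod 5: now compute (4/5).
Pull out 2^2: since 5 ≡ 5 (mod 8), (2/5) = -1, so (2/5)^2 = +1.
Reached (1/5) = 1. Collecting the sign flips along the way, the symbol is -1.

-1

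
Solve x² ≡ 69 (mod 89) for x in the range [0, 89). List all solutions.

89 ≡ 1 (mod 4), so we find a root by search.
Trying successive values, 43² = 1849 ≡ 69 (mod 89). The other root is 89 − 43 = 46.

43, 46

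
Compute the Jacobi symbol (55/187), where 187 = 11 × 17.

Reciprocity: 55 ≡ 3 and 187 ≡ 3 (mod 4), so (55/187) = −(187/55).
Reduce top mod 55: now compute (22/55).
Pull out 2: since 55 ≡ 7 (mod 8), (2/55) = +1.
Reciprocity: 11 ≡ 3 and 55 ≡ 3 (mod 4), so (11/55) = −(55/11).
Reduce top mod 11: now compute (0/11).
Top reduces to 0: gcd > 1, so the symbol is 0.

0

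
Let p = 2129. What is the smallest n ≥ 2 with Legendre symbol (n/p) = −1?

3

(2/2129) = +1, so 2 is a residue.
(3/2129) = −1, so 3 is the smallest positive non-residue mod 2129.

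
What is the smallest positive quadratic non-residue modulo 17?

(2/17) = +1, so 2 is a residue.
(3/17) = −1, so 3 is the smallest positive non-residue mod 17.

3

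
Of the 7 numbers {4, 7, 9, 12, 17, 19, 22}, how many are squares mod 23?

(4/23) = +1 → QR.
(7/23) = -1 → non-residue.
(9/23) = +1 → QR.
(12/23) = +1 → QR.
(17/23) = -1 → non-residue.
(19/23) = -1 → non-residue.
(22/23) = -1 → non-residue.
Total quadratic residues among the 7: 3.

3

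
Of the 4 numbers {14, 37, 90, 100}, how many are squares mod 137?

(14/137) = +1 → QR.
(37/137) = +1 → QR.
(90/137) = -1 → non-residue.
(100/137) = +1 → QR.
Total quadratic residues among the 4: 3.

3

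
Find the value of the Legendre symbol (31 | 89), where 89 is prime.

Reciprocity: 31 ≡ 3 and 89 ≡ 1 (mod 4), so (31/89) = +(89/31).
Reduce top mod 31: now compute (27/31).
Reciprocity: 27 ≡ 3 and 31 ≡ 3 (mod 4), so (27/31) = −(31/27).
Reduce top mod 27: now compute (4/27).
Pull out 2^2: since 27 ≡ 3 (mod 8), (2/27) = -1, so (2/27)^2 = +1.
Reached (1/27) = 1. Collecting the sign flips along the way, the symbol is -1.

-1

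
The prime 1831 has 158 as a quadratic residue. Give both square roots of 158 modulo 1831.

698, 1133

Since 1831 ≡ 3 (mod 4), a square root of 158 is 158^((1831+1)/4) = 158^458 mod 1831.
Repeated squaring: 158^2≡1161, 158^4≡305, 158^8≡1475, 158^16≡397, 158^32≡143, 158^64≡308, 158^128≡1483, 158^256≡258 (mod 1831).
158^458 = 158^(256+128+64+8+2) ≡ 698 (mod 1831).
Check: 698² = 487204 ≡ 158 (mod 1831). The two roots are 698 and 1133.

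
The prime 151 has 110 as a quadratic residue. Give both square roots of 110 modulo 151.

67, 84

Since 151 ≡ 3 (mod 4), a square root of 110 is 110^((151+1)/4) = 110^38 mod 151.
Repeated squaring: 110^2≡20, 110^4≡98, 110^8≡91, 110^16≡127, 110^32≡123 (mod 151).
110^38 = 110^(32+4+2) ≡ 84 (mod 151).
Check: 84² = 7056 ≡ 110 (mod 151). The two roots are 67 and 84.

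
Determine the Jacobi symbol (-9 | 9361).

First reduce: -9 ≡ 9352 (mod 9361).
Pull out 2^3: since 9361 ≡ 1 (mod 8), (2/9361) = +1, so (2/9361)^3 = +1.
Reciprocity: 1169 ≡ 1 and 9361 ≡ 1 (mod 4), so (1169/9361) = +(9361/1169).
Reduce top mod 1169: now compute (9/1169).
Reciprocity: 9 ≡ 1 and 1169 ≡ 1 (mod 4), so (9/1169) = +(1169/9).
Reduce top mod 9: now compute (8/9).
Pull out 2^3: since 9 ≡ 1 (mod 8), (2/9) = +1, so (2/9)^3 = +1.
Reached (1/9) = 1. Collecting the sign flips along the way, the symbol is +1.

1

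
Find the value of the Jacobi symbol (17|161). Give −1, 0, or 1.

Reciprocity: 17 ≡ 1 and 161 ≡ 1 (mod 4), so (17/161) = +(161/17).
Reduce top mod 17: now compute (8/17).
Pull out 2^3: since 17 ≡ 1 (mod 8), (2/17) = +1, so (2/17)^3 = +1.
Reached (1/17) = 1. Collecting the sign flips along the way, the symbol is +1.

1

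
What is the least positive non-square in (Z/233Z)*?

(2/233) = +1, so 2 is a residue.
(3/233) = −1, so 3 is the smallest positive non-residue mod 233.

3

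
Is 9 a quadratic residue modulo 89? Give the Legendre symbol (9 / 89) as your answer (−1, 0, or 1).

Reciprocity: 9 ≡ 1 and 89 ≡ 1 (mod 4), so (9/89) = +(89/9).
Reduce top mod 9: now compute (8/9).
Pull out 2^3: since 9 ≡ 1 (mod 8), (2/9) = +1, so (2/9)^3 = +1.
Reached (1/9) = 1. Collecting the sign flips along the way, the symbol is +1.

1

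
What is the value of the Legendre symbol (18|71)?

Pull out 2: since 71 ≡ 7 (mod 8), (2/71) = +1.
Reciprocity: 9 ≡ 1 and 71 ≡ 3 (mod 4), so (9/71) = +(71/9).
Reduce top mod 9: now compute (8/9).
Pull out 2^3: since 9 ≡ 1 (mod 8), (2/9) = +1, so (2/9)^3 = +1.
Reached (1/9) = 1. Collecting the sign flips along the way, the symbol is +1.

1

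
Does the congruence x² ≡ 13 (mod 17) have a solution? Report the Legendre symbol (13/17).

1

Euler's criterion: (13/17) ≡ 13^8 (mod 17).
13^2 ≡ 16 (mod 17)
13^4 ≡ 1 (mod 17)
13^8 ≡ 1 (mod 17)
13^8 = 13^(8) ≡ 1 (mod 17).
Result is 1, so (13/17) = 1.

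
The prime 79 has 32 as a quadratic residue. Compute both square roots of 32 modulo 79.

36, 43

Since 79 ≡ 3 (mod 4), a square root of 32 is 32^((79+1)/4) = 32^20 mod 79.
Repeated squaring: 32^2≡76, 32^4≡9, 32^8≡2, 32^16≡4 (mod 79).
32^20 = 32^(16+4) ≡ 36 (mod 79).
Check: 36² = 1296 ≡ 32 (mod 79). The two roots are 36 and 43.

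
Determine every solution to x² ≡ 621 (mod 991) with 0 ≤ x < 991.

Since 991 ≡ 3 (mod 4), a square root of 621 is 621^((991+1)/4) = 621^248 mod 991.
Repeated squaring: 621^2≡142, 621^4≡344, 621^8≡407, 621^16≡152, 621^32≡311, 621^64≡594, 621^128≡40 (mod 991).
621^248 = 621^(128+64+32+16+8) ≡ 581 (mod 991).
Check: 581² = 337561 ≡ 621 (mod 991). The two roots are 410 and 581.

410, 581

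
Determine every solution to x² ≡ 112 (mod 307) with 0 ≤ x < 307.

Since 307 ≡ 3 (mod 4), a square root of 112 is 112^((307+1)/4) = 112^77 mod 307.
Repeated squaring: 112^2≡264, 112^4≡7, 112^8≡49, 112^16≡252, 112^32≡262, 112^64≡183 (mod 307).
112^77 = 112^(64+8+4+1) ≡ 135 (mod 307).
Check: 135² = 18225 ≡ 112 (mod 307). The two roots are 135 and 172.

135, 172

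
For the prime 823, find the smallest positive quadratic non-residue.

3

(2/823) = +1, so 2 is a residue.
(3/823) = −1, so 3 is the smallest positive non-residue mod 823.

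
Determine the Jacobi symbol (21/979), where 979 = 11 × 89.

Reciprocity: 21 ≡ 1 and 979 ≡ 3 (mod 4), so (21/979) = +(979/21).
Reduce top mod 21: now compute (13/21).
Reciprocity: 13 ≡ 1 and 21 ≡ 1 (mod 4), so (13/21) = +(21/13).
Reduce top mod 13: now compute (8/13).
Pull out 2^3: since 13 ≡ 5 (mod 8), (2/13) = -1, so (2/13)^3 = -1.
Reached (1/13) = 1. Collecting the sign flips along the way, the symbol is -1.

-1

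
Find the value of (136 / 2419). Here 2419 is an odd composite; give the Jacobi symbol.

Pull out 2^3: since 2419 ≡ 3 (mod 8), (2/2419) = -1, so (2/2419)^3 = -1.
Reciprocity: 17 ≡ 1 and 2419 ≡ 3 (mod 4), so (17/2419) = +(2419/17).
Reduce top mod 17: now compute (5/17).
Reciprocity: 5 ≡ 1 and 17 ≡ 1 (mod 4), so (5/17) = +(17/5).
Reduce top mod 5: now compute (2/5).
Pull out 2: since 5 ≡ 5 (mod 8), (2/5) = -1.
Reached (1/5) = 1. Collecting the sign flips along the way, the symbol is +1.

1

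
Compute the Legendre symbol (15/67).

1

Euler's criterion: (15/67) ≡ 15^33 (mod 67).
15^2 ≡ 24 (mod 67)
15^4 ≡ 40 (mod 67)
15^8 ≡ 59 (mod 67)
15^16 ≡ 64 (mod 67)
15^32 ≡ 9 (mod 67)
15^33 = 15^(32+1) ≡ 1 (mod 67).
Result is 1, so (15/67) = 1.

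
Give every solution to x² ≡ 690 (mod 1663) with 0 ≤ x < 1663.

Since 1663 ≡ 3 (mod 4), a square root of 690 is 690^((1663+1)/4) = 690^416 mod 1663.
Repeated squaring: 690^2≡482, 690^4≡1167, 690^8≡1555, 690^16≡23, 690^32≡529, 690^64≡457, 690^128≡974, 690^256≡766 (mod 1663).
690^416 = 690^(256+128+32) ≡ 309 (mod 1663).
Check: 309² = 95481 ≡ 690 (mod 1663). The two roots are 309 and 1354.

309, 1354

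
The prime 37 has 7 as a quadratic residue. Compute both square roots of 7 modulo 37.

37 ≡ 1 (mod 4), so we find a root by search.
Trying successive values, 9² = 81 ≡ 7 (mod 37). The other root is 37 − 9 = 28.

9, 28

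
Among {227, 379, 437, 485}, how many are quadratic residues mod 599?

(227/599) = +1 → QR.
(379/599) = +1 → QR.
(437/599) = -1 → non-residue.
(485/599) = -1 → non-residue.
Total quadratic residues among the 4: 2.

2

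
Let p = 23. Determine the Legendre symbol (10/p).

Euler's criterion: (10/23) ≡ 10^11 (mod 23).
10^2 ≡ 8 (mod 23)
10^4 ≡ 18 (mod 23)
10^8 ≡ 2 (mod 23)
10^11 = 10^(8+2+1) ≡ 22 (mod 23).
Result is 22 ≡ −1, so (10/23) = −1.

-1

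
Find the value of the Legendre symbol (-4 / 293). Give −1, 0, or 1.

First reduce: -4 ≡ 289 (mod 293).
Reciprocity: 289 ≡ 1 and 293 ≡ 1 (mod 4), so (289/293) = +(293/289).
Reduce top mod 289: now compute (4/289).
Pull out 2^2: since 289 ≡ 1 (mod 8), (2/289) = +1, so (2/289)^2 = +1.
Reached (1/289) = 1. Collecting the sign flips along the way, the symbol is +1.

1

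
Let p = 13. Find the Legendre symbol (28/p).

-1

Euler's criterion: (28/13) ≡ 2^6 (mod 13).
2^2 ≡ 4 (mod 13)
2^4 ≡ 3 (mod 13)
2^6 = 2^(4+2) ≡ 12 (mod 13).
Result is 12 ≡ −1, so (28/13) = −1.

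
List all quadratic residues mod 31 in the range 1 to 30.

1 2 4 5 7 8 9 10 14 16 18 19 20 25 28

Square k = 1,…,15 (k and 31−k give the same square):
1²=1, 2²=4, 3²=9, 4²=16, 5²=25, 6²≡5, 7²≡18, 8²≡2, 9²≡19, 10²≡7, 11²≡28, 12²≡20, 13²≡14, 14²≡10, 15²≡8 (mod 31).
So the quadratic residues mod 31 are {1, 2, 4, 5, 7, 8, 9, 10, 14, 16, 18, 19, 20, 25, 28}.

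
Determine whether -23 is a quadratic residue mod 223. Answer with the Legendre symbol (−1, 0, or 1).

1

First reduce: -23 ≡ 200 (mod 223).
Pull out 2^3: since 223 ≡ 7 (mod 8), (2/223) = +1, so (2/223)^3 = +1.
Reciprocity: 25 ≡ 1 and 223 ≡ 3 (mod 4), so (25/223) = +(223/25).
Reduce top mod 25: now compute (23/25).
Reciprocity: 23 ≡ 3 and 25 ≡ 1 (mod 4), so (23/25) = +(25/23).
Reduce top mod 23: now compute (2/23).
Pull out 2: since 23 ≡ 7 (mod 8), (2/23) = +1.
Reached (1/23) = 1. Collecting the sign flips along the way, the symbol is +1.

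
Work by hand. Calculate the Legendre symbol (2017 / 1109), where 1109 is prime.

-1

First reduce: 2017 ≡ 908 (mod 1109).
Pull out 2^2: since 1109 ≡ 5 (mod 8), (2/1109) = -1, so (2/1109)^2 = +1.
Reciprocity: 227 ≡ 3 and 1109 ≡ 1 (mod 4), so (227/1109) = +(1109/227).
Reduce top mod 227: now compute (201/227).
Reciprocity: 201 ≡ 1 and 227 ≡ 3 (mod 4), so (201/227) = +(227/201).
Reduce top mod 201: now compute (26/201).
Pull out 2: since 201 ≡ 1 (mod 8), (2/201) = +1.
Reciprocity: 13 ≡ 1 and 201 ≡ 1 (mod 4), so (13/201) = +(201/13).
Reduce top mod 13: now compute (6/13).
Pull out 2: since 13 ≡ 5 (mod 8), (2/13) = -1.
Reciprocity: 3 ≡ 3 and 13 ≡ 1 (mod 4), so (3/13) = +(13/3).
Reduce top mod 3: now compute (1/3).
Reached (1/3) = 1. Collecting the sign flips along the way, the symbol is -1.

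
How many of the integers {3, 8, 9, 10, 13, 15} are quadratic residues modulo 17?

(3/17) = -1 → non-residue.
(8/17) = +1 → QR.
(9/17) = +1 → QR.
(10/17) = -1 → non-residue.
(13/17) = +1 → QR.
(15/17) = +1 → QR.
Total quadratic residues among the 6: 4.

4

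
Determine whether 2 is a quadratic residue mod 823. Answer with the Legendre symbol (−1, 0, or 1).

1

Pull out 2: since 823 ≡ 7 (mod 8), (2/823) = +1.
Reached (1/823) = 1. Collecting the sign flips along the way, the symbol is +1.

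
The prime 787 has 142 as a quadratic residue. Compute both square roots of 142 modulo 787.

85, 702

Since 787 ≡ 3 (mod 4), a square root of 142 is 142^((787+1)/4) = 142^197 mod 787.
Repeated squaring: 142^2≡489, 142^4≡660, 142^8≡389, 142^16≡217, 142^32≡656, 142^64≡634, 142^128≡586 (mod 787).
142^197 = 142^(128+64+4+1) ≡ 85 (mod 787).
Check: 85² = 7225 ≡ 142 (mod 787). The two roots are 85 and 702.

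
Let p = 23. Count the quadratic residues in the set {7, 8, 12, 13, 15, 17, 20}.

(7/23) = -1 → non-residue.
(8/23) = +1 → QR.
(12/23) = +1 → QR.
(13/23) = +1 → QR.
(15/23) = -1 → non-residue.
(17/23) = -1 → non-residue.
(20/23) = -1 → non-residue.
Total quadratic residues among the 7: 3.

3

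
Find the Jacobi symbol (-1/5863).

First reduce: -1 ≡ 5862 (mod 5863).
Pull out 2: since 5863 ≡ 7 (mod 8), (2/5863) = +1.
Reciprocity: 2931 ≡ 3 and 5863 ≡ 3 (mod 4), so (2931/5863) = −(5863/2931).
Reduce top mod 2931: now compute (1/2931).
Reached (1/2931) = 1. Collecting the sign flips along the way, the symbol is -1.

-1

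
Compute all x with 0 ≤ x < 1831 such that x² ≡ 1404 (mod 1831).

630, 1201

Since 1831 ≡ 3 (mod 4), a square root of 1404 is 1404^((1831+1)/4) = 1404^458 mod 1831.
Repeated squaring: 1404^2≡1060, 1404^4≡1197, 1404^8≡967, 1404^16≡1279, 1404^32≡758, 1404^64≡1461, 1404^128≡1406, 1404^256≡1187 (mod 1831).
1404^458 = 1404^(256+128+64+8+2) ≡ 1201 (mod 1831).
Check: 1201² = 1442401 ≡ 1404 (mod 1831). The two roots are 630 and 1201.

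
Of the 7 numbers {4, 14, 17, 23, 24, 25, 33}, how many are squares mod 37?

(4/37) = +1 → QR.
(14/37) = -1 → non-residue.
(17/37) = -1 → non-residue.
(23/37) = -1 → non-residue.
(24/37) = -1 → non-residue.
(25/37) = +1 → QR.
(33/37) = +1 → QR.
Total quadratic residues among the 7: 3.

3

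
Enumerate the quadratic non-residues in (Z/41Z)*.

Square k = 1,…,20 (k and 41−k give the same square):
1²=1, 2²=4, 3²=9, 4²=16, 5²=25, 6²=36, 7²≡8, 8²≡23, 9²≡40, 10²≡18, 11²≡39, 12²≡21, 13²≡5, 14²≡32, 15²≡20, 16²≡10, 17²≡2, 18²≡37, 19²≡33, 20²≡31 (mod 41).
The residues are {1, 2, 4, 5, 8, 9, 10, 16, 18, 20, 21, 23, 25, 31, 32, 33, 36, 37, 39, 40}; the non-residues are the remaining 20 nonzero classes.

3, 6, 7, 11, 12, 13, 14, 15, 17, 19, 22, 24, 26, 27, 28, 29, 30, 34, 35, 38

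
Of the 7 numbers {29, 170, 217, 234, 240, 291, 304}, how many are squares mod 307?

(29/307) = -1 → non-residue.
(170/307) = +1 → QR.
(217/307) = -1 → non-residue.
(234/307) = +1 → QR.
(240/307) = +1 → QR.
(291/307) = -1 → non-residue.
(304/307) = +1 → QR.
Total quadratic residues among the 7: 4.

4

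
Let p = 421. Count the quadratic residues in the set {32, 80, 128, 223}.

(32/421) = -1 → non-residue.
(80/421) = +1 → QR.
(128/421) = -1 → non-residue.
(223/421) = -1 → non-residue.
Total quadratic residues among the 4: 1.

1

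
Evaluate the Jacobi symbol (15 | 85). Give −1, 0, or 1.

0

Reciprocity: 15 ≡ 3 and 85 ≡ 1 (mod 4), so (15/85) = +(85/15).
Reduce top mod 15: now compute (10/15).
Pull out 2: since 15 ≡ 7 (mod 8), (2/15) = +1.
Reciprocity: 5 ≡ 1 and 15 ≡ 3 (mod 4), so (5/15) = +(15/5).
Reduce top mod 5: now compute (0/5).
Top reduces to 0: gcd > 1, so the symbol is 0.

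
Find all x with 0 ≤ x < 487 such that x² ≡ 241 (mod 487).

Since 487 ≡ 3 (mod 4), a square root of 241 is 241^((487+1)/4) = 241^122 mod 487.
Repeated squaring: 241^2≡128, 241^4≡313, 241^8≡82, 241^16≡393, 241^32≡70, 241^64≡30 (mod 487).
241^122 = 241^(64+32+16+8+2) ≡ 419 (mod 487).
Check: 419² = 175561 ≡ 241 (mod 487). The two roots are 68 and 419.

68, 419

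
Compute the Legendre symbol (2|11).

Pull out 2: since 11 ≡ 3 (mod 8), (2/11) = -1.
Reached (1/11) = 1. Collecting the sign flips along the way, the symbol is -1.

-1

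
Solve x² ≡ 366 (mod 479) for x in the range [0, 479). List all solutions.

Since 479 ≡ 3 (mod 4), a square root of 366 is 366^((479+1)/4) = 366^120 mod 479.
Repeated squaring: 366^2≡315, 366^4≡72, 366^8≡394, 366^16≡40, 366^32≡163, 366^64≡224 (mod 479).
366^120 = 366^(64+32+16+8) ≡ 193 (mod 479).
Check: 193² = 37249 ≡ 366 (mod 479). The two roots are 193 and 286.

193, 286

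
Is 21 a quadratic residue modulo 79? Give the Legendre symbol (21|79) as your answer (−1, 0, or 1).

Reciprocity: 21 ≡ 1 and 79 ≡ 3 (mod 4), so (21/79) = +(79/21).
Reduce top mod 21: now compute (16/21).
Pull out 2^4: since 21 ≡ 5 (mod 8), (2/21) = -1, so (2/21)^4 = +1.
Reached (1/21) = 1. Collecting the sign flips along the way, the symbol is +1.

1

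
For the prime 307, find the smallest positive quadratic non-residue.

2

(2/307) = −1, so 2 is the smallest positive non-residue mod 307.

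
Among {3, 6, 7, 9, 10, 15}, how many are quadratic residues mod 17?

2

(3/17) = -1 → non-residue.
(6/17) = -1 → non-residue.
(7/17) = -1 → non-residue.
(9/17) = +1 → QR.
(10/17) = -1 → non-residue.
(15/17) = +1 → QR.
Total quadratic residues among the 6: 2.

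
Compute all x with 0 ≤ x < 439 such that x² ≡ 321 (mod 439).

194, 245

Since 439 ≡ 3 (mod 4), a square root of 321 is 321^((439+1)/4) = 321^110 mod 439.
Repeated squaring: 321^2≡315, 321^4≡11, 321^8≡121, 321^16≡154, 321^32≡10, 321^64≡100 (mod 439).
321^110 = 321^(64+32+8+4+2) ≡ 245 (mod 439).
Check: 245² = 60025 ≡ 321 (mod 439). The two roots are 194 and 245.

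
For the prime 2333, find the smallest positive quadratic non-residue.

(2/2333) = −1, so 2 is the smallest positive non-residue mod 2333.

2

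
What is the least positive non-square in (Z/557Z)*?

2

(2/557) = −1, so 2 is the smallest positive non-residue mod 557.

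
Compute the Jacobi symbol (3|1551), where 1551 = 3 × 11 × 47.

Reciprocity: 3 ≡ 3 and 1551 ≡ 3 (mod 4), so (3/1551) = −(1551/3).
Reduce top mod 3: now compute (0/3).
Top reduces to 0: gcd > 1, so the symbol is 0.

0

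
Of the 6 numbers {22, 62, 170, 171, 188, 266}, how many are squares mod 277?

(22/277) = +1 → QR.
(62/277) = +1 → QR.
(170/277) = -1 → non-residue.
(171/277) = +1 → QR.
(188/277) = +1 → QR.
(266/277) = -1 → non-residue.
Total quadratic residues among the 6: 4.

4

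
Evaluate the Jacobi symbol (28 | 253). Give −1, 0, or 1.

1

Pull out 2^2: since 253 ≡ 5 (mod 8), (2/253) = -1, so (2/253)^2 = +1.
Reciprocity: 7 ≡ 3 and 253 ≡ 1 (mod 4), so (7/253) = +(253/7).
Reduce top mod 7: now compute (1/7).
Reached (1/7) = 1. Collecting the sign flips along the way, the symbol is +1.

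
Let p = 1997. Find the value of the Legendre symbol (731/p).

Reciprocity: 731 ≡ 3 and 1997 ≡ 1 (mod 4), so (731/1997) = +(1997/731).
Reduce top mod 731: now compute (535/731).
Reciprocity: 535 ≡ 3 and 731 ≡ 3 (mod 4), so (535/731) = −(731/535).
Reduce top mod 535: now compute (196/535).
Pull out 2^2: since 535 ≡ 7 (mod 8), (2/535) = +1, so (2/535)^2 = +1.
Reciprocity: 49 ≡ 1 and 535 ≡ 3 (mod 4), so (49/535) = +(535/49).
Reduce top mod 49: now compute (45/49).
Reciprocity: 45 ≡ 1 and 49 ≡ 1 (mod 4), so (45/49) = +(49/45).
Reduce top mod 45: now compute (4/45).
Pull out 2^2: since 45 ≡ 5 (mod 8), (2/45) = -1, so (2/45)^2 = +1.
Reached (1/45) = 1. Collecting the sign flips along the way, the symbol is -1.

-1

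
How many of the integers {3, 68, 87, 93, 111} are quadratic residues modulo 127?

(3/127) = -1 → non-residue.
(68/127) = +1 → QR.
(87/127) = +1 → QR.
(93/127) = -1 → non-residue.
(111/127) = -1 → non-residue.
Total quadratic residues among the 5: 2.

2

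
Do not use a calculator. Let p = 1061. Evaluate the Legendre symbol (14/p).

Pull out 2: since 1061 ≡ 5 (mod 8), (2/1061) = -1.
Reciprocity: 7 ≡ 3 and 1061 ≡ 1 (mod 4), so (7/1061) = +(1061/7).
Reduce top mod 7: now compute (4/7).
Pull out 2^2: since 7 ≡ 7 (mod 8), (2/7) = +1, so (2/7)^2 = +1.
Reached (1/7) = 1. Collecting the sign flips along the way, the symbol is -1.

-1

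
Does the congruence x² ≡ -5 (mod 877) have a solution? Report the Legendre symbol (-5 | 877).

First reduce: -5 ≡ 872 (mod 877).
Pull out 2^3: since 877 ≡ 5 (mod 8), (2/877) = -1, so (2/877)^3 = -1.
Reciprocity: 109 ≡ 1 and 877 ≡ 1 (mod 4), so (109/877) = +(877/109).
Reduce top mod 109: now compute (5/109).
Reciprocity: 5 ≡ 1 and 109 ≡ 1 (mod 4), so (5/109) = +(109/5).
Reduce top mod 5: now compute (4/5).
Pull out 2^2: since 5 ≡ 5 (mod 8), (2/5) = -1, so (2/5)^2 = +1.
Reached (1/5) = 1. Collecting the sign flips along the way, the symbol is -1.

-1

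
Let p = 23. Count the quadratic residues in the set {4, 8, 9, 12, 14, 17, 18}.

(4/23) = +1 → QR.
(8/23) = +1 → QR.
(9/23) = +1 → QR.
(12/23) = +1 → QR.
(14/23) = -1 → non-residue.
(17/23) = -1 → non-residue.
(18/23) = +1 → QR.
Total quadratic residues among the 7: 5.

5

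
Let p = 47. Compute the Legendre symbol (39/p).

Reciprocity: 39 ≡ 3 and 47 ≡ 3 (mod 4), so (39/47) = −(47/39).
Reduce top mod 39: now compute (8/39).
Pull out 2^3: since 39 ≡ 7 (mod 8), (2/39) = +1, so (2/39)^3 = +1.
Reached (1/39) = 1. Collecting the sign flips along the way, the symbol is -1.

-1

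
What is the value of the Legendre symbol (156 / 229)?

Euler's criterion: (156/229) ≡ 156^114 (mod 229).
156^2 ≡ 62 (mod 229)
156^4 ≡ 180 (mod 229)
156^8 ≡ 111 (mod 229)
156^16 ≡ 184 (mod 229)
156^32 ≡ 193 (mod 229)
156^64 ≡ 151 (mod 229)
156^114 = 156^(64+32+16+2) ≡ 228 (mod 229).
Result is 228 ≡ −1, so (156/229) = −1.

-1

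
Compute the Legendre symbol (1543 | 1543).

0

First reduce: 1543 ≡ 0 (mod 1543).
Top reduces to 0: gcd > 1, so the symbol is 0.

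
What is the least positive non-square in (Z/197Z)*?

(2/197) = −1, so 2 is the smallest positive non-residue mod 197.

2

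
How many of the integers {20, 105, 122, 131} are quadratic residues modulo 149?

(20/149) = +1 → QR.
(105/149) = -1 → non-residue.
(122/149) = -1 → non-residue.
(131/149) = -1 → non-residue.
Total quadratic residues among the 4: 1.

1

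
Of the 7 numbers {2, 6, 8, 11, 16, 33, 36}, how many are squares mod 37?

4

(2/37) = -1 → non-residue.
(6/37) = -1 → non-residue.
(8/37) = -1 → non-residue.
(11/37) = +1 → QR.
(16/37) = +1 → QR.
(33/37) = +1 → QR.
(36/37) = +1 → QR.
Total quadratic residues among the 7: 4.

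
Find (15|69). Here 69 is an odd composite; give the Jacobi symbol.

Reciprocity: 15 ≡ 3 and 69 ≡ 1 (mod 4), so (15/69) = +(69/15).
Reduce top mod 15: now compute (9/15).
Reciprocity: 9 ≡ 1 and 15 ≡ 3 (mod 4), so (9/15) = +(15/9).
Reduce top mod 9: now compute (6/9).
Pull out 2: since 9 ≡ 1 (mod 8), (2/9) = +1.
Reciprocity: 3 ≡ 3 and 9 ≡ 1 (mod 4), so (3/9) = +(9/3).
Reduce top mod 3: now compute (0/3).
Top reduces to 0: gcd > 1, so the symbol is 0.

0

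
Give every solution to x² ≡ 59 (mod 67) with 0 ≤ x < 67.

27, 40

Since 67 ≡ 3 (mod 4), a square root of 59 is 59^((67+1)/4) = 59^17 mod 67.
Repeated squaring: 59^2≡64, 59^4≡9, 59^8≡14, 59^16≡62 (mod 67).
59^17 = 59^(16+1) ≡ 40 (mod 67).
Check: 40² = 1600 ≡ 59 (mod 67). The two roots are 27 and 40.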